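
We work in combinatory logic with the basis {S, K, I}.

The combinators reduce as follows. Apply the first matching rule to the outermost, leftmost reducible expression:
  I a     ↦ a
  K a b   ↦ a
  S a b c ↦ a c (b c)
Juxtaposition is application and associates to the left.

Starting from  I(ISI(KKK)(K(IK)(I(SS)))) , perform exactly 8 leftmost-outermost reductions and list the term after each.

  start: I(ISI(KKK)(K(IK)(I(SS))))
  [1] ISI(KKK)(K(IK)(I(SS)))
  [2] SI(KKK)(K(IK)(I(SS)))
  [3] I(K(IK)(I(SS)))(KKK(K(IK)(I(SS))))
  [4] K(IK)(I(SS))(KKK(K(IK)(I(SS))))
  [5] IK(KKK(K(IK)(I(SS))))
  [6] K(KKK(K(IK)(I(SS))))
  [7] K(K(K(IK)(I(SS))))
  [8] K(K(IK))

Answer: after 8 steps: K(K(IK))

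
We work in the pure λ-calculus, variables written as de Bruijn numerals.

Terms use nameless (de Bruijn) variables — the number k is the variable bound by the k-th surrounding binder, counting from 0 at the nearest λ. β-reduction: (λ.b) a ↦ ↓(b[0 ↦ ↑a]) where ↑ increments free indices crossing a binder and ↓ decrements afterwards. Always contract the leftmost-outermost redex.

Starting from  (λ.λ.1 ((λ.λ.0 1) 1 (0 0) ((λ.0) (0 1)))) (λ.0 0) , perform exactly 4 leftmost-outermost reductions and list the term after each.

Answer: after 4 steps: λ.0 0 (λ.0 0) ((λ.0) (0 (λ.0 0))) ((λ.λ.0 1) (λ.0 0) (0 0) ((λ.0) (0 (λ.0 0))))

Derivation:
  start: (λ.λ.1 ((λ.λ.0 1) 1 (0 0) ((λ.0) (0 1)))) (λ.0 0)
  [1] λ.(λ.0 0) ((λ.λ.0 1) (λ.0 0) (0 0) ((λ.0) (0 (λ.0 0))))
  [2] λ.(λ.λ.0 1) (λ.0 0) (0 0) ((λ.0) (0 (λ.0 0))) ((λ.λ.0 1) (λ.0 0) (0 0) ((λ.0) (0 (λ.0 0))))
  [3] λ.(λ.0 (λ.0 0)) (0 0) ((λ.0) (0 (λ.0 0))) ((λ.λ.0 1) (λ.0 0) (0 0) ((λ.0) (0 (λ.0 0))))
  [4] λ.0 0 (λ.0 0) ((λ.0) (0 (λ.0 0))) ((λ.λ.0 1) (λ.0 0) (0 0) ((λ.0) (0 (λ.0 0))))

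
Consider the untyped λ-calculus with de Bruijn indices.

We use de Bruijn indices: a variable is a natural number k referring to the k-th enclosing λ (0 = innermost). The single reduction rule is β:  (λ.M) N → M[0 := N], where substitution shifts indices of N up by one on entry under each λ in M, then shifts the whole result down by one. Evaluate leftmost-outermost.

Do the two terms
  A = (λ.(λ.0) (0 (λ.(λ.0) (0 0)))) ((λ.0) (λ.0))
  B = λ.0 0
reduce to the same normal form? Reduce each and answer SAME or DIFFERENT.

Answer: SAME — A ⇓ λ.0 0, B ⇓ λ.0 0

Derivation:
Term A:
  start: (λ.(λ.0) (0 (λ.(λ.0) (0 0)))) ((λ.0) (λ.0))
  [1] (λ.0) ((λ.0) (λ.0) (λ.(λ.0) (0 0)))
  [2] (λ.0) (λ.0) (λ.(λ.0) (0 0))
  [3] (λ.0) (λ.(λ.0) (0 0))
  [4] λ.(λ.0) (0 0)
  [5] λ.0 0

Term B:
  start: λ.0 0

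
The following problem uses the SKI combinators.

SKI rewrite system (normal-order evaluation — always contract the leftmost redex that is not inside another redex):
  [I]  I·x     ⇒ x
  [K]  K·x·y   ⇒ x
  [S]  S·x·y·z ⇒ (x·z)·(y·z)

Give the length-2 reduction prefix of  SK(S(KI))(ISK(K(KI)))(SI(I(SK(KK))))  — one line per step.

  start: SK(S(KI))(ISK(K(KI)))(SI(I(SK(KK))))
  step 1: K(ISK(K(KI)))(S(KI)(ISK(K(KI))))(SI(I(SK(KK))))
  step 2: ISK(K(KI))(SI(I(SK(KK))))

Answer: after 2 steps: ISK(K(KI))(SI(I(SK(KK))))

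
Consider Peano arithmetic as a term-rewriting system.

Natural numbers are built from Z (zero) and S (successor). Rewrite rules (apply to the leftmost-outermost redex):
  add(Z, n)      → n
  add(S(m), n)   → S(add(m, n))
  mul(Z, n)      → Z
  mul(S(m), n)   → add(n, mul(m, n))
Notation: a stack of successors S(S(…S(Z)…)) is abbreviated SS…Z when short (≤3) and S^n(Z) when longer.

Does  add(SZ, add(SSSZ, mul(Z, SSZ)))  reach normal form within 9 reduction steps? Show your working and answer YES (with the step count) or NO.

Answer: YES — reaches normal form S^4(Z) in 7 ≤ 9 steps

Derivation:
  start: add(SZ, add(SSSZ, mul(Z, SSZ)))
  [1] S(add(Z, add(SSSZ, mul(Z, SSZ))))
  [2] S(add(SSSZ, mul(Z, SSZ)))
  [3] S(S(add(SSZ, mul(Z, SSZ))))
  [4] S(S(S(add(SZ, mul(Z, SSZ)))))
  [5] S(S(S(S(add(Z, mul(Z, SSZ))))))
  [6] S(S(S(S(mul(Z, SSZ)))))
  [7] S^4(Z)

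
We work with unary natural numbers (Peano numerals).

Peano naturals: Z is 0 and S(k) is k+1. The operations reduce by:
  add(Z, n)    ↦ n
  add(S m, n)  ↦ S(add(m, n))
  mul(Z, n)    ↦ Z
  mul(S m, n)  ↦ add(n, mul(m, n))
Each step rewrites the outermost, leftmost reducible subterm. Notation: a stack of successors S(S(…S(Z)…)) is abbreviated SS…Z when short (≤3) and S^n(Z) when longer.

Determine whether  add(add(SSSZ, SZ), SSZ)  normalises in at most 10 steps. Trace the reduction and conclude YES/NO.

  start: add(add(SSSZ, SZ), SSZ)
  →1  add(S(add(SSZ, SZ)), SSZ)
  →2  S(add(add(SSZ, SZ), SSZ))
  →3  S(add(S(add(SZ, SZ)), SSZ))
  →4  S(S(add(add(SZ, SZ), SSZ)))
  →5  S(S(add(S(add(Z, SZ)), SSZ)))
  →6  S(S(S(add(add(Z, SZ), SSZ))))
  →7  S(S(S(add(SZ, SSZ))))
  →8  S(S(S(S(add(Z, SSZ)))))
  →9  S^6(Z)

Answer: YES — reaches normal form S^6(Z) in 9 ≤ 10 steps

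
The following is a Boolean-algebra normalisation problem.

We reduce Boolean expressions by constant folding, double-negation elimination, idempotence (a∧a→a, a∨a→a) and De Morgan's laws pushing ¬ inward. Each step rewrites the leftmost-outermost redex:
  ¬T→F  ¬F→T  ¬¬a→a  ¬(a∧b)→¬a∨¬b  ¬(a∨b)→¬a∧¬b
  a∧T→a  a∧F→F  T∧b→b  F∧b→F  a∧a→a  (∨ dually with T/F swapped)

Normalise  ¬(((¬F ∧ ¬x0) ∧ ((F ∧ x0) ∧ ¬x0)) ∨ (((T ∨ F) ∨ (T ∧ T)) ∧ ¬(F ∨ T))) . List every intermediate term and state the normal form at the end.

Answer: normal form = T  (in 22 steps)

Derivation:
  start: ¬(((¬F ∧ ¬x0) ∧ ((F ∧ x0) ∧ ¬x0)) ∨ (((T ∨ F) ∨ (T ∧ T)) ∧ ¬(F ∨ T)))
  step 1: ¬((¬F ∧ ¬x0) ∧ ((F ∧ x0) ∧ ¬x0)) ∧ ¬(((T ∨ F) ∨ (T ∧ T)) ∧ ¬(F ∨ T))
  step 2: (¬(¬F ∧ ¬x0) ∨ ¬((F ∧ x0) ∧ ¬x0)) ∧ ¬(((T ∨ F) ∨ (T ∧ T)) ∧ ¬(F ∨ T))
  step 3: ((¬¬F ∨ ¬¬x0) ∨ ¬((F ∧ x0) ∧ ¬x0)) ∧ ¬(((T ∨ F) ∨ (T ∧ T)) ∧ ¬(F ∨ T))
  step 4: ((F ∨ ¬¬x0) ∨ ¬((F ∧ x0) ∧ ¬x0)) ∧ ¬(((T ∨ F) ∨ (T ∧ T)) ∧ ¬(F ∨ T))
  step 5: (¬¬x0 ∨ ¬((F ∧ x0) ∧ ¬x0)) ∧ ¬(((T ∨ F) ∨ (T ∧ T)) ∧ ¬(F ∨ T))
  step 6: (x0 ∨ ¬((F ∧ x0) ∧ ¬x0)) ∧ ¬(((T ∨ F) ∨ (T ∧ T)) ∧ ¬(F ∨ T))
  step 7: (x0 ∨ (¬(F ∧ x0) ∨ ¬¬x0)) ∧ ¬(((T ∨ F) ∨ (T ∧ T)) ∧ ¬(F ∨ T))
  step 8: (x0 ∨ ((¬F ∨ ¬x0) ∨ ¬¬x0)) ∧ ¬(((T ∨ F) ∨ (T ∧ T)) ∧ ¬(F ∨ T))
  step 9: (x0 ∨ ((T ∨ ¬x0) ∨ ¬¬x0)) ∧ ¬(((T ∨ F) ∨ (T ∧ T)) ∧ ¬(F ∨ T))
  step 10: (x0 ∨ (T ∨ ¬¬x0)) ∧ ¬(((T ∨ F) ∨ (T ∧ T)) ∧ ¬(F ∨ T))
  step 11: (x0 ∨ T) ∧ ¬(((T ∨ F) ∨ (T ∧ T)) ∧ ¬(F ∨ T))
  step 12: T ∧ ¬(((T ∨ F) ∨ (T ∧ T)) ∧ ¬(F ∨ T))
  step 13: ¬(((T ∨ F) ∨ (T ∧ T)) ∧ ¬(F ∨ T))
  step 14: ¬((T ∨ F) ∨ (T ∧ T)) ∨ ¬¬(F ∨ T)
  step 15: (¬(T ∨ F) ∧ ¬(T ∧ T)) ∨ ¬¬(F ∨ T)
  step 16: ((¬T ∧ ¬F) ∧ ¬(T ∧ T)) ∨ ¬¬(F ∨ T)
  step 17: ((F ∧ ¬F) ∧ ¬(T ∧ T)) ∨ ¬¬(F ∨ T)
  step 18: (F ∧ ¬(T ∧ T)) ∨ ¬¬(F ∨ T)
  step 19: F ∨ ¬¬(F ∨ T)
  step 20: ¬¬(F ∨ T)
  step 21: F ∨ T
  step 22: T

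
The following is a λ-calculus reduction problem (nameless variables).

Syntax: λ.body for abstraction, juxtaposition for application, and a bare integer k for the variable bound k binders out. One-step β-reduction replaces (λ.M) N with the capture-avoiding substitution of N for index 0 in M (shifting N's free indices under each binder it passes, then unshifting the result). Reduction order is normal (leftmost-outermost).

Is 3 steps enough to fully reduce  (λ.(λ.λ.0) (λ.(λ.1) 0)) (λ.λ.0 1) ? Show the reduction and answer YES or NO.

Answer: YES — reaches normal form λ.0 in 2 ≤ 3 steps

Reduction:
  start: (λ.(λ.λ.0) (λ.(λ.1) 0)) (λ.λ.0 1)
  [1] (λ.λ.0) (λ.(λ.1) 0)
  [2] λ.0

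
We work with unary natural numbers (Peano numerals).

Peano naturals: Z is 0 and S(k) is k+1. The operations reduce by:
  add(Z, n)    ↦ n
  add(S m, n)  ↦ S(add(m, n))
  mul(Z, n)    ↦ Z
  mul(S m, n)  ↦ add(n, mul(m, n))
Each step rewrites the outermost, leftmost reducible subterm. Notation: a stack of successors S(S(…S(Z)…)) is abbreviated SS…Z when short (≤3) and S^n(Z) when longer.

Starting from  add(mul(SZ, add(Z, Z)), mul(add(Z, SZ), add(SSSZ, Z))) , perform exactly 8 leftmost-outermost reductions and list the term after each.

  start: add(mul(SZ, add(Z, Z)), mul(add(Z, SZ), add(SSSZ, Z)))
  step 1: add(add(add(Z, Z), mul(Z, add(Z, Z))), mul(add(Z, SZ), add(SSSZ, Z)))
  step 2: add(add(Z, mul(Z, add(Z, Z))), mul(add(Z, SZ), add(SSSZ, Z)))
  step 3: add(mul(Z, add(Z, Z)), mul(add(Z, SZ), add(SSSZ, Z)))
  step 4: add(Z, mul(add(Z, SZ), add(SSSZ, Z)))
  step 5: mul(add(Z, SZ), add(SSSZ, Z))
  step 6: mul(SZ, add(SSSZ, Z))
  step 7: add(add(SSSZ, Z), mul(Z, add(SSSZ, Z)))
  step 8: add(S(add(SSZ, Z)), mul(Z, add(SSSZ, Z)))

Answer: after 8 steps: add(S(add(SSZ, Z)), mul(Z, add(SSSZ, Z)))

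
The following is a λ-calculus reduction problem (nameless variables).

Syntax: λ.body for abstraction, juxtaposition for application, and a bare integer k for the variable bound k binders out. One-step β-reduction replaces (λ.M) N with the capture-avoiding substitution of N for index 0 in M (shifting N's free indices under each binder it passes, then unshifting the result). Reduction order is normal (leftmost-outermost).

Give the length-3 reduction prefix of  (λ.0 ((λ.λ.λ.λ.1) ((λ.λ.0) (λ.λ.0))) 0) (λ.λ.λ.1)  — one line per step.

Answer: after 3 steps: λ.λ.λ.λ.1

Derivation:
  start: (λ.0 ((λ.λ.λ.λ.1) ((λ.λ.0) (λ.λ.0))) 0) (λ.λ.λ.1)
  step 1: (λ.λ.λ.1) ((λ.λ.λ.λ.1) ((λ.λ.0) (λ.λ.0))) (λ.λ.λ.1)
  step 2: (λ.λ.1) (λ.λ.λ.1)
  step 3: λ.λ.λ.λ.1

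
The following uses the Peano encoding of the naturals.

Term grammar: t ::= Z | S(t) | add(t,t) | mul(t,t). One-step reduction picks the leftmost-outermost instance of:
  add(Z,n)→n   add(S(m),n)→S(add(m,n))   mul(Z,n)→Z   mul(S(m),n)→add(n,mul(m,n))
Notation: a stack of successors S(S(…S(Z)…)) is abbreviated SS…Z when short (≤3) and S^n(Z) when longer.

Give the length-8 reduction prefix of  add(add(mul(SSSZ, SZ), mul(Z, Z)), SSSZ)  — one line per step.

Answer: after 8 steps: S(add(S(add(add(Z, mul(SZ, SZ)), mul(Z, Z))), SSSZ))

Working:
  start: add(add(mul(SSSZ, SZ), mul(Z, Z)), SSSZ)
  [1] add(add(add(SZ, mul(SSZ, SZ)), mul(Z, Z)), SSSZ)
  [2] add(add(S(add(Z, mul(SSZ, SZ))), mul(Z, Z)), SSSZ)
  [3] add(S(add(add(Z, mul(SSZ, SZ)), mul(Z, Z))), SSSZ)
  [4] S(add(add(add(Z, mul(SSZ, SZ)), mul(Z, Z)), SSSZ))
  [5] S(add(add(mul(SSZ, SZ), mul(Z, Z)), SSSZ))
  [6] S(add(add(add(SZ, mul(SZ, SZ)), mul(Z, Z)), SSSZ))
  [7] S(add(add(S(add(Z, mul(SZ, SZ))), mul(Z, Z)), SSSZ))
  [8] S(add(S(add(add(Z, mul(SZ, SZ)), mul(Z, Z))), SSSZ))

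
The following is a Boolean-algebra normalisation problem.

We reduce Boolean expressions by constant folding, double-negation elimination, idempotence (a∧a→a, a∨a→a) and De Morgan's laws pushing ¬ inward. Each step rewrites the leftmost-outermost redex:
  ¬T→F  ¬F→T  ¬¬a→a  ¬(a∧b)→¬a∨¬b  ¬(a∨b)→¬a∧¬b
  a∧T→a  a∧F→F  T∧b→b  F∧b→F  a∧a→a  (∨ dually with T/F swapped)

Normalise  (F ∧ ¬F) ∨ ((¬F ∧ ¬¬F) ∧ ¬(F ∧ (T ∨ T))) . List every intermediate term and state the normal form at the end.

  start: (F ∧ ¬F) ∨ ((¬F ∧ ¬¬F) ∧ ¬(F ∧ (T ∨ T)))
  step 1: F ∨ ((¬F ∧ ¬¬F) ∧ ¬(F ∧ (T ∨ T)))
  step 2: (¬F ∧ ¬¬F) ∧ ¬(F ∧ (T ∨ T))
  step 3: (T ∧ ¬¬F) ∧ ¬(F ∧ (T ∨ T))
  step 4: ¬¬F ∧ ¬(F ∧ (T ∨ T))
  step 5: F ∧ ¬(F ∧ (T ∨ T))
  step 6: F

Answer: normal form = F  (in 6 steps)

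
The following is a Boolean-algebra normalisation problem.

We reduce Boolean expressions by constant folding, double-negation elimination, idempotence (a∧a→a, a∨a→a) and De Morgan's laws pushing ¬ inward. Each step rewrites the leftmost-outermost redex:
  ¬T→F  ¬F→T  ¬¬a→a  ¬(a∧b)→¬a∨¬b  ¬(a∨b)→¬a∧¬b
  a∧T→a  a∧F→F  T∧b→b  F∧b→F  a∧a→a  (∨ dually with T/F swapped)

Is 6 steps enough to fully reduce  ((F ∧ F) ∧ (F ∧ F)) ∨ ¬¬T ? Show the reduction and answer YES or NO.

Answer: YES — reaches normal form T in 4 ≤ 6 steps

Working:
  start: ((F ∧ F) ∧ (F ∧ F)) ∨ ¬¬T
  →1  (F ∧ F) ∨ ¬¬T
  →2  F ∨ ¬¬T
  →3  ¬¬T
  →4  T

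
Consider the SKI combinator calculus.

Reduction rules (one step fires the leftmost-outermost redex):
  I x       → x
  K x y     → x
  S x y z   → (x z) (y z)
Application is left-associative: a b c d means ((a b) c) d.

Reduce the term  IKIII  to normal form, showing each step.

Answer: normal form = I  (in 3 steps)

Reduction:
  start: IKIII
  →1  KIII
  →2  II
  →3  I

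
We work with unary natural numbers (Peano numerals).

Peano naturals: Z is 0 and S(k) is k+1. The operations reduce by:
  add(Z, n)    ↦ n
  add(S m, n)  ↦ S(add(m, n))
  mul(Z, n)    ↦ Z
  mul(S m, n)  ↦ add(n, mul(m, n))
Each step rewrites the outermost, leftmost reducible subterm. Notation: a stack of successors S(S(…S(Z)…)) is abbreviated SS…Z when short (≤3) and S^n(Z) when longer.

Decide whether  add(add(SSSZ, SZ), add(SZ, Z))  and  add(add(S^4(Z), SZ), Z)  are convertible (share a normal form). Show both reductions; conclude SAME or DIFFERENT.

Term A:
  start: add(add(SSSZ, SZ), add(SZ, Z))
  [1] add(S(add(SSZ, SZ)), add(SZ, Z))
  [2] S(add(add(SSZ, SZ), add(SZ, Z)))
  [3] S(add(S(add(SZ, SZ)), add(SZ, Z)))
  [4] S(S(add(add(SZ, SZ), add(SZ, Z))))
  [5] S(S(add(S(add(Z, SZ)), add(SZ, Z))))
  [6] S(S(S(add(add(Z, SZ), add(SZ, Z)))))
  [7] S(S(S(add(SZ, add(SZ, Z)))))
  [8] S(S(S(S(add(Z, add(SZ, Z))))))
  [9] S(S(S(S(add(SZ, Z)))))
  [10] S(S(S(S(S(add(Z, Z))))))
  [11] S^5(Z)

Term B:
  start: add(add(S^4(Z), SZ), Z)
  [1] add(S(add(SSSZ, SZ)), Z)
  [2] S(add(add(SSSZ, SZ), Z))
  [3] S(add(S(add(SSZ, SZ)), Z))
  [4] S(S(add(add(SSZ, SZ), Z)))
  [5] S(S(add(S(add(SZ, SZ)), Z)))
  [6] S(S(S(add(add(SZ, SZ), Z))))
  [7] S(S(S(add(S(add(Z, SZ)), Z))))
  [8] S(S(S(S(add(add(Z, SZ), Z)))))
  [9] S(S(S(S(add(SZ, Z)))))
  [10] S(S(S(S(S(add(Z, Z))))))
  [11] S^5(Z)

Answer: SAME — A ⇓ S^5(Z), B ⇓ S^5(Z)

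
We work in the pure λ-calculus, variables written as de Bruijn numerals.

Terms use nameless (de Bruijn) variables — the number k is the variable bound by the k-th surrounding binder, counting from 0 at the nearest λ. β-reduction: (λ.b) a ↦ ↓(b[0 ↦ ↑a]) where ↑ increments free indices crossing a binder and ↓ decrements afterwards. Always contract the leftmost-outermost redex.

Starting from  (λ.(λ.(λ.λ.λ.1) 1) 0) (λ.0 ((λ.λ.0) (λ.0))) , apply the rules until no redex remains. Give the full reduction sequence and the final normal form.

Answer: normal form = λ.λ.1  (in 3 steps)

Derivation:
  start: (λ.(λ.(λ.λ.λ.1) 1) 0) (λ.0 ((λ.λ.0) (λ.0)))
  step 1: (λ.(λ.λ.λ.1) (λ.0 ((λ.λ.0) (λ.0)))) (λ.0 ((λ.λ.0) (λ.0)))
  step 2: (λ.λ.λ.1) (λ.0 ((λ.λ.0) (λ.0)))
  step 3: λ.λ.1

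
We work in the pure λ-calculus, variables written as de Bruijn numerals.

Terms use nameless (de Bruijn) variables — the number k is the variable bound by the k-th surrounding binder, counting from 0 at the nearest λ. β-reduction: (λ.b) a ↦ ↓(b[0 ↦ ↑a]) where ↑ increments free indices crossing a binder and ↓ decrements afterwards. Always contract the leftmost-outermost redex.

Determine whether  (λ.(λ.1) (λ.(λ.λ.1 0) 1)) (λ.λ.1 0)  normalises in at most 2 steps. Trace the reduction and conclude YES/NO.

  start: (λ.(λ.1) (λ.(λ.λ.1 0) 1)) (λ.λ.1 0)
  step 1: (λ.λ.λ.1 0) (λ.(λ.λ.1 0) (λ.λ.1 0))
  step 2: λ.λ.1 0

Answer: YES — reaches normal form λ.λ.1 0 in 2 ≤ 2 steps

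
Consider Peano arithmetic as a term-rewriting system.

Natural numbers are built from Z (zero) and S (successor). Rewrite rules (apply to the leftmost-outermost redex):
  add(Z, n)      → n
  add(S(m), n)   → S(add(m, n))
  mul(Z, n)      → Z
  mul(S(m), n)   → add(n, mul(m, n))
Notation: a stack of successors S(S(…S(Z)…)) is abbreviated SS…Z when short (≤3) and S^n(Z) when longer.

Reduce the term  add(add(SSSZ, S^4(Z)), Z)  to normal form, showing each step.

Answer: normal form = S^7(Z)  (in 12 steps)

Working:
  start: add(add(SSSZ, S^4(Z)), Z)
  [1] add(S(add(SSZ, S^4(Z))), Z)
  [2] S(add(add(SSZ, S^4(Z)), Z))
  [3] S(add(S(add(SZ, S^4(Z))), Z))
  [4] S(S(add(add(SZ, S^4(Z)), Z)))
  [5] S(S(add(S(add(Z, S^4(Z))), Z)))
  [6] S(S(S(add(add(Z, S^4(Z)), Z))))
  [7] S(S(S(add(S^4(Z), Z))))
  [8] S(S(S(S(add(SSSZ, Z)))))
  [9] S(S(S(S(S(add(SSZ, Z))))))
  [10] S(S(S(S(S(S(add(SZ, Z)))))))
  [11] S(S(S(S(S(S(S(add(Z, Z))))))))
  [12] S^7(Z)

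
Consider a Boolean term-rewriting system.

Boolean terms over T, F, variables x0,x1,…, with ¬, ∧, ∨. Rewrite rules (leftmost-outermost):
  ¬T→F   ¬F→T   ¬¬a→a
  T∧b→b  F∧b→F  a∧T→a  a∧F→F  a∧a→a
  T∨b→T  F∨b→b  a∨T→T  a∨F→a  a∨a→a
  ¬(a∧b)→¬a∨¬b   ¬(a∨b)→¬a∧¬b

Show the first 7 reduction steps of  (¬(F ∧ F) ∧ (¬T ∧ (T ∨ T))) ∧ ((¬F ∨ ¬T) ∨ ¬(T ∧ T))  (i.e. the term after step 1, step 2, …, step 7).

  start: (¬(F ∧ F) ∧ (¬T ∧ (T ∨ T))) ∧ ((¬F ∨ ¬T) ∨ ¬(T ∧ T))
  [1] ((¬F ∨ ¬F) ∧ (¬T ∧ (T ∨ T))) ∧ ((¬F ∨ ¬T) ∨ ¬(T ∧ T))
  [2] (¬F ∧ (¬T ∧ (T ∨ T))) ∧ ((¬F ∨ ¬T) ∨ ¬(T ∧ T))
  [3] (T ∧ (¬T ∧ (T ∨ T))) ∧ ((¬F ∨ ¬T) ∨ ¬(T ∧ T))
  [4] (¬T ∧ (T ∨ T)) ∧ ((¬F ∨ ¬T) ∨ ¬(T ∧ T))
  [5] (F ∧ (T ∨ T)) ∧ ((¬F ∨ ¬T) ∨ ¬(T ∧ T))
  [6] F ∧ ((¬F ∨ ¬T) ∨ ¬(T ∧ T))
  [7] F

Answer: after 7 steps: F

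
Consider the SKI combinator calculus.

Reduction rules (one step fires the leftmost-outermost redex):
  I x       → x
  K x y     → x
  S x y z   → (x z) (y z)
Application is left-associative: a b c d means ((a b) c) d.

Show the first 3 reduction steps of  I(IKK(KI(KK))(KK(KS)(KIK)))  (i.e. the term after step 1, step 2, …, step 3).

  start: I(IKK(KI(KK))(KK(KS)(KIK)))
  step 1: IKK(KI(KK))(KK(KS)(KIK))
  step 2: KK(KI(KK))(KK(KS)(KIK))
  step 3: K(KK(KS)(KIK))

Answer: after 3 steps: K(KK(KS)(KIK))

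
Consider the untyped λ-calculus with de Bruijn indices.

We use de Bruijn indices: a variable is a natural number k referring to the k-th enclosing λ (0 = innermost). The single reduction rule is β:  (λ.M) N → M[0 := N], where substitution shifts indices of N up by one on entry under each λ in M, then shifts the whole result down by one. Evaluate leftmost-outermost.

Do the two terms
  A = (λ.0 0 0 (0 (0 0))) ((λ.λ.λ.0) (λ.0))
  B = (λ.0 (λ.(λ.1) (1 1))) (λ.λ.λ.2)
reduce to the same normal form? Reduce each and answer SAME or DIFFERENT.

Answer: DIFFERENT — A ⇓ λ.0, B ⇓ λ.λ.λ.0

Reduction:
Term A:
  start: (λ.0 0 0 (0 (0 0))) ((λ.λ.λ.0) (λ.0))
  [1] (λ.λ.λ.0) (λ.0) ((λ.λ.λ.0) (λ.0)) ((λ.λ.λ.0) (λ.0)) ((λ.λ.λ.0) (λ.0) ((λ.λ.λ.0) (λ.0) ((λ.λ.λ.0) (λ.0))))
  [2] (λ.λ.0) ((λ.λ.λ.0) (λ.0)) ((λ.λ.λ.0) (λ.0)) ((λ.λ.λ.0) (λ.0) ((λ.λ.λ.0) (λ.0) ((λ.λ.λ.0) (λ.0))))
  [3] (λ.0) ((λ.λ.λ.0) (λ.0)) ((λ.λ.λ.0) (λ.0) ((λ.λ.λ.0) (λ.0) ((λ.λ.λ.0) (λ.0))))
  [4] (λ.λ.λ.0) (λ.0) ((λ.λ.λ.0) (λ.0) ((λ.λ.λ.0) (λ.0) ((λ.λ.λ.0) (λ.0))))
  [5] (λ.λ.0) ((λ.λ.λ.0) (λ.0) ((λ.λ.λ.0) (λ.0) ((λ.λ.λ.0) (λ.0))))
  [6] λ.0

Term B:
  start: (λ.0 (λ.(λ.1) (1 1))) (λ.λ.λ.2)
  [1] (λ.λ.λ.2) (λ.(λ.1) ((λ.λ.λ.2) (λ.λ.λ.2)))
  [2] λ.λ.λ.(λ.1) ((λ.λ.λ.2) (λ.λ.λ.2))
  [3] λ.λ.λ.0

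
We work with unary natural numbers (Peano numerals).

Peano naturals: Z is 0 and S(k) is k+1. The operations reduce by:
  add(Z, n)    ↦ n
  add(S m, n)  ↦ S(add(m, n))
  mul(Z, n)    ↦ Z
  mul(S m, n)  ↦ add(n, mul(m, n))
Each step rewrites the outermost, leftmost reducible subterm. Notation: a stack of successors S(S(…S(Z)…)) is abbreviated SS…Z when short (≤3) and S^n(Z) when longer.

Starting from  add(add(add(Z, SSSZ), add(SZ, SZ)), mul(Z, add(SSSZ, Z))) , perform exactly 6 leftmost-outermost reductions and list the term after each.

Answer: after 6 steps: S(S(add(S(add(Z, add(SZ, SZ))), mul(Z, add(SSSZ, Z)))))

Derivation:
  start: add(add(add(Z, SSSZ), add(SZ, SZ)), mul(Z, add(SSSZ, Z)))
  →1  add(add(SSSZ, add(SZ, SZ)), mul(Z, add(SSSZ, Z)))
  →2  add(S(add(SSZ, add(SZ, SZ))), mul(Z, add(SSSZ, Z)))
  →3  S(add(add(SSZ, add(SZ, SZ)), mul(Z, add(SSSZ, Z))))
  →4  S(add(S(add(SZ, add(SZ, SZ))), mul(Z, add(SSSZ, Z))))
  →5  S(S(add(add(SZ, add(SZ, SZ)), mul(Z, add(SSSZ, Z)))))
  →6  S(S(add(S(add(Z, add(SZ, SZ))), mul(Z, add(SSSZ, Z)))))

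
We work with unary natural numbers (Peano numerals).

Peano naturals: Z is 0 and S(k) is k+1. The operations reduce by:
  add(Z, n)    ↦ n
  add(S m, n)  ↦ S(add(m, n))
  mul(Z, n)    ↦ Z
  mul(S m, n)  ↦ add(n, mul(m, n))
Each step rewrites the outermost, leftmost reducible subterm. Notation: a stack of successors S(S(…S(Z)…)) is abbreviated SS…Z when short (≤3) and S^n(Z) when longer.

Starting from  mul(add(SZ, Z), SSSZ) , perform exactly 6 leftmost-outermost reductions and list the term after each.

  start: mul(add(SZ, Z), SSSZ)
  →1  mul(S(add(Z, Z)), SSSZ)
  →2  add(SSSZ, mul(add(Z, Z), SSSZ))
  →3  S(add(SSZ, mul(add(Z, Z), SSSZ)))
  →4  S(S(add(SZ, mul(add(Z, Z), SSSZ))))
  →5  S(S(S(add(Z, mul(add(Z, Z), SSSZ)))))
  →6  S(S(S(mul(add(Z, Z), SSSZ))))

Answer: after 6 steps: S(S(S(mul(add(Z, Z), SSSZ))))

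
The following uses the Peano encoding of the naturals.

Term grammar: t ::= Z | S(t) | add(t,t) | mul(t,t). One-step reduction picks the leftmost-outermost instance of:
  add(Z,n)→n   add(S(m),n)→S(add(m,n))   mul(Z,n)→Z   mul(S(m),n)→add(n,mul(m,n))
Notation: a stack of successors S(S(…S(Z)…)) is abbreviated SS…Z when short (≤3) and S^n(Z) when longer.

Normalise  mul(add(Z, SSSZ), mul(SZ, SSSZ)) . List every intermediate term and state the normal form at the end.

Answer: normal form = S^9(Z)  (in 35 steps)

Reduction:
  start: mul(add(Z, SSSZ), mul(SZ, SSSZ))
  [1] mul(SSSZ, mul(SZ, SSSZ))
  [2] add(mul(SZ, SSSZ), mul(SSZ, mul(SZ, SSSZ)))
  [3] add(add(SSSZ, mul(Z, SSSZ)), mul(SSZ, mul(SZ, SSSZ)))
  [4] add(S(add(SSZ, mul(Z, SSSZ))), mul(SSZ, mul(SZ, SSSZ)))
  [5] S(add(add(SSZ, mul(Z, SSSZ)), mul(SSZ, mul(SZ, SSSZ))))
  [6] S(add(S(add(SZ, mul(Z, SSSZ))), mul(SSZ, mul(SZ, SSSZ))))
  [7] S(S(add(add(SZ, mul(Z, SSSZ)), mul(SSZ, mul(SZ, SSSZ)))))
  [8] S(S(add(S(add(Z, mul(Z, SSSZ))), mul(SSZ, mul(SZ, SSSZ)))))
  [9] S(S(S(add(add(Z, mul(Z, SSSZ)), mul(SSZ, mul(SZ, SSSZ))))))
  [10] S(S(S(add(mul(Z, SSSZ), mul(SSZ, mul(SZ, SSSZ))))))
  [11] S(S(S(add(Z, mul(SSZ, mul(SZ, SSSZ))))))
  [12] S(S(S(mul(SSZ, mul(SZ, SSSZ)))))
  [13] S(S(S(add(mul(SZ, SSSZ), mul(SZ, mul(SZ, SSSZ))))))
  [14] S(S(S(add(add(SSSZ, mul(Z, SSSZ)), mul(SZ, mul(SZ, SSSZ))))))
  [15] S(S(S(add(S(add(SSZ, mul(Z, SSSZ))), mul(SZ, mul(SZ, SSSZ))))))
  [16] S(S(S(S(add(add(SSZ, mul(Z, SSSZ)), mul(SZ, mul(SZ, SSSZ)))))))
  [17] S(S(S(S(add(S(add(SZ, mul(Z, SSSZ))), mul(SZ, mul(SZ, SSSZ)))))))
  [18] S(S(S(S(S(add(add(SZ, mul(Z, SSSZ)), mul(SZ, mul(SZ, SSSZ))))))))
  [19] S(S(S(S(S(add(S(add(Z, mul(Z, SSSZ))), mul(SZ, mul(SZ, SSSZ))))))))
  [20] S(S(S(S(S(S(add(add(Z, mul(Z, SSSZ)), mul(SZ, mul(SZ, SSSZ)))))))))
  [21] S(S(S(S(S(S(add(mul(Z, SSSZ), mul(SZ, mul(SZ, SSSZ)))))))))
  [22] S(S(S(S(S(S(add(Z, mul(SZ, mul(SZ, SSSZ)))))))))
  [23] S(S(S(S(S(S(mul(SZ, mul(SZ, SSSZ))))))))
  [24] S(S(S(S(S(S(add(mul(SZ, SSSZ), mul(Z, mul(SZ, SSSZ)))))))))
  [25] S(S(S(S(S(S(add(add(SSSZ, mul(Z, SSSZ)), mul(Z, mul(SZ, SSSZ)))))))))
  [26] S(S(S(S(S(S(add(S(add(SSZ, mul(Z, SSSZ))), mul(Z, mul(SZ, SSSZ)))))))))
  [27] S(S(S(S(S(S(S(add(add(SSZ, mul(Z, SSSZ)), mul(Z, mul(SZ, SSSZ))))))))))
  [28] S(S(S(S(S(S(S(add(S(add(SZ, mul(Z, SSSZ))), mul(Z, mul(SZ, SSSZ))))))))))
  [29] S(S(S(S(S(S(S(S(add(add(SZ, mul(Z, SSSZ)), mul(Z, mul(SZ, SSSZ)))))))))))
  [30] S(S(S(S(S(S(S(S(add(S(add(Z, mul(Z, SSSZ))), mul(Z, mul(SZ, SSSZ)))))))))))
  [31] S(S(S(S(S(S(S(S(S(add(add(Z, mul(Z, SSSZ)), mul(Z, mul(SZ, SSSZ))))))))))))
  [32] S(S(S(S(S(S(S(S(S(add(mul(Z, SSSZ), mul(Z, mul(SZ, SSSZ))))))))))))
  [33] S(S(S(S(S(S(S(S(S(add(Z, mul(Z, mul(SZ, SSSZ))))))))))))
  [34] S(S(S(S(S(S(S(S(S(mul(Z, mul(SZ, SSSZ)))))))))))
  [35] S^9(Z)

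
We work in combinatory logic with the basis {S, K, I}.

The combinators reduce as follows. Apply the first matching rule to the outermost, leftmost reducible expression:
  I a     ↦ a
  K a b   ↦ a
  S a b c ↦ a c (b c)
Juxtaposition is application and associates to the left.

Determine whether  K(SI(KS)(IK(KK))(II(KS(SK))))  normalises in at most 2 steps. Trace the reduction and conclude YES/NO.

Answer: NO — after 2 steps the term is K(IK(KK)(KS(IK(KK)))(II(KS(SK)))), not yet normal

Derivation:
  start: K(SI(KS)(IK(KK))(II(KS(SK))))
  →1  K(I(IK(KK))(KS(IK(KK)))(II(KS(SK))))
  →2  K(IK(KK)(KS(IK(KK)))(II(KS(SK))))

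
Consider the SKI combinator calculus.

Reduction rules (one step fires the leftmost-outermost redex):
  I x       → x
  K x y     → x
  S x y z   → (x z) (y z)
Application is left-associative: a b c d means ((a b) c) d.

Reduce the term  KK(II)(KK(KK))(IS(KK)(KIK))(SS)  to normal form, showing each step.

  start: KK(II)(KK(KK))(IS(KK)(KIK))(SS)
  [1] K(KK(KK))(IS(KK)(KIK))(SS)
  [2] KK(KK)(SS)
  [3] K(SS)

Answer: normal form = K(SS)  (in 3 steps)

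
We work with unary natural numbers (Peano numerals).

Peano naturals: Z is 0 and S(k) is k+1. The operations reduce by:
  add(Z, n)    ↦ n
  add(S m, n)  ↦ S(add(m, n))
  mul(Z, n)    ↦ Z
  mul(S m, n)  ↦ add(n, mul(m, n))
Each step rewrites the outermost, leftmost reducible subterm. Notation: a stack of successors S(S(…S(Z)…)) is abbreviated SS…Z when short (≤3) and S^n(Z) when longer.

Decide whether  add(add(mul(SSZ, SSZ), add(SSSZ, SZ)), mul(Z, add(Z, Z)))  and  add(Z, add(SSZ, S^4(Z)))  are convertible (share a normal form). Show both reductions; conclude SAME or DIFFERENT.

Term A:
  start: add(add(mul(SSZ, SSZ), add(SSSZ, SZ)), mul(Z, add(Z, Z)))
  step 1: add(add(add(SSZ, mul(SZ, SSZ)), add(SSSZ, SZ)), mul(Z, add(Z, Z)))
  step 2: add(add(S(add(SZ, mul(SZ, SSZ))), add(SSSZ, SZ)), mul(Z, add(Z, Z)))
  step 3: add(S(add(add(SZ, mul(SZ, SSZ)), add(SSSZ, SZ))), mul(Z, add(Z, Z)))
  step 4: S(add(add(add(SZ, mul(SZ, SSZ)), add(SSSZ, SZ)), mul(Z, add(Z, Z))))
  step 5: S(add(add(S(add(Z, mul(SZ, SSZ))), add(SSSZ, SZ)), mul(Z, add(Z, Z))))
  step 6: S(add(S(add(add(Z, mul(SZ, SSZ)), add(SSSZ, SZ))), mul(Z, add(Z, Z))))
  step 7: S(S(add(add(add(Z, mul(SZ, SSZ)), add(SSSZ, SZ)), mul(Z, add(Z, Z)))))
  step 8: S(S(add(add(mul(SZ, SSZ), add(SSSZ, SZ)), mul(Z, add(Z, Z)))))
  step 9: S(S(add(add(add(SSZ, mul(Z, SSZ)), add(SSSZ, SZ)), mul(Z, add(Z, Z)))))
  step 10: S(S(add(add(S(add(SZ, mul(Z, SSZ))), add(SSSZ, SZ)), mul(Z, add(Z, Z)))))
  step 11: S(S(add(S(add(add(SZ, mul(Z, SSZ)), add(SSSZ, SZ))), mul(Z, add(Z, Z)))))
  step 12: S(S(S(add(add(add(SZ, mul(Z, SSZ)), add(SSSZ, SZ)), mul(Z, add(Z, Z))))))
  step 13: S(S(S(add(add(S(add(Z, mul(Z, SSZ))), add(SSSZ, SZ)), mul(Z, add(Z, Z))))))
  step 14: S(S(S(add(S(add(add(Z, mul(Z, SSZ)), add(SSSZ, SZ))), mul(Z, add(Z, Z))))))
  step 15: S(S(S(S(add(add(add(Z, mul(Z, SSZ)), add(SSSZ, SZ)), mul(Z, add(Z, Z)))))))
  step 16: S(S(S(S(add(add(mul(Z, SSZ), add(SSSZ, SZ)), mul(Z, add(Z, Z)))))))
  step 17: S(S(S(S(add(add(Z, add(SSSZ, SZ)), mul(Z, add(Z, Z)))))))
  step 18: S(S(S(S(add(add(SSSZ, SZ), mul(Z, add(Z, Z)))))))
  step 19: S(S(S(S(add(S(add(SSZ, SZ)), mul(Z, add(Z, Z)))))))
  step 20: S(S(S(S(S(add(add(SSZ, SZ), mul(Z, add(Z, Z))))))))
  step 21: S(S(S(S(S(add(S(add(SZ, SZ)), mul(Z, add(Z, Z))))))))
  step 22: S(S(S(S(S(S(add(add(SZ, SZ), mul(Z, add(Z, Z)))))))))
  step 23: S(S(S(S(S(S(add(S(add(Z, SZ)), mul(Z, add(Z, Z)))))))))
  step 24: S(S(S(S(S(S(S(add(add(Z, SZ), mul(Z, add(Z, Z))))))))))
  step 25: S(S(S(S(S(S(S(add(SZ, mul(Z, add(Z, Z))))))))))
  step 26: S(S(S(S(S(S(S(S(add(Z, mul(Z, add(Z, Z)))))))))))
  step 27: S(S(S(S(S(S(S(S(mul(Z, add(Z, Z))))))))))
  step 28: S^8(Z)

Term B:
  start: add(Z, add(SSZ, S^4(Z)))
  step 1: add(SSZ, S^4(Z))
  step 2: S(add(SZ, S^4(Z)))
  step 3: S(S(add(Z, S^4(Z))))
  step 4: S^6(Z)

Answer: DIFFERENT — A ⇓ S^8(Z), B ⇓ S^6(Z)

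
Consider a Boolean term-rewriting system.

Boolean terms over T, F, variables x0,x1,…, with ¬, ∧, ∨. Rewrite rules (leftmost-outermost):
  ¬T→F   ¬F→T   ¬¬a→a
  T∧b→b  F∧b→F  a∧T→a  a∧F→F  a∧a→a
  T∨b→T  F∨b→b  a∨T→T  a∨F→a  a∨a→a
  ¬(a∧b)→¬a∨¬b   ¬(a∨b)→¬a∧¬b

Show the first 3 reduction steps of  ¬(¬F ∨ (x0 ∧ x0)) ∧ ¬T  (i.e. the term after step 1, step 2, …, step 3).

  start: ¬(¬F ∨ (x0 ∧ x0)) ∧ ¬T
  →1  (¬¬F ∧ ¬(x0 ∧ x0)) ∧ ¬T
  →2  (F ∧ ¬(x0 ∧ x0)) ∧ ¬T
  →3  F ∧ ¬T

Answer: after 3 steps: F ∧ ¬T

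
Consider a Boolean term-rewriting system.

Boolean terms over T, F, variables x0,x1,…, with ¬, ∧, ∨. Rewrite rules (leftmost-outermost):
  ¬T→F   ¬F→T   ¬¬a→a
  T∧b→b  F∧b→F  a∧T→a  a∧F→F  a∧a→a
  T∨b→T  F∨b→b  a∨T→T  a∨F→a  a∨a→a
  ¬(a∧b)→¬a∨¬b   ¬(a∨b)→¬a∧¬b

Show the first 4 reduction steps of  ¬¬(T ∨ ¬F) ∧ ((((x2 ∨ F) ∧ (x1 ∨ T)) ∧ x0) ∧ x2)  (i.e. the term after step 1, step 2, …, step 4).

  start: ¬¬(T ∨ ¬F) ∧ ((((x2 ∨ F) ∧ (x1 ∨ T)) ∧ x0) ∧ x2)
  step 1: (T ∨ ¬F) ∧ ((((x2 ∨ F) ∧ (x1 ∨ T)) ∧ x0) ∧ x2)
  step 2: T ∧ ((((x2 ∨ F) ∧ (x1 ∨ T)) ∧ x0) ∧ x2)
  step 3: (((x2 ∨ F) ∧ (x1 ∨ T)) ∧ x0) ∧ x2
  step 4: ((x2 ∧ (x1 ∨ T)) ∧ x0) ∧ x2

Answer: after 4 steps: ((x2 ∧ (x1 ∨ T)) ∧ x0) ∧ x2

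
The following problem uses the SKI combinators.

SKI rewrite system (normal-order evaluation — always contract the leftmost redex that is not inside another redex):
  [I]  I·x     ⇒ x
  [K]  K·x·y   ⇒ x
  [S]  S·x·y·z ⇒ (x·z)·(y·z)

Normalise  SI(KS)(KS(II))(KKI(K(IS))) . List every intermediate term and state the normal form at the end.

Answer: normal form = SS(K(KS))  (in 6 steps)

Working:
  start: SI(KS)(KS(II))(KKI(K(IS)))
  →1  I(KS(II))(KS(KS(II)))(KKI(K(IS)))
  →2  KS(II)(KS(KS(II)))(KKI(K(IS)))
  →3  S(KS(KS(II)))(KKI(K(IS)))
  →4  SS(KKI(K(IS)))
  →5  SS(K(K(IS)))
  →6  SS(K(KS))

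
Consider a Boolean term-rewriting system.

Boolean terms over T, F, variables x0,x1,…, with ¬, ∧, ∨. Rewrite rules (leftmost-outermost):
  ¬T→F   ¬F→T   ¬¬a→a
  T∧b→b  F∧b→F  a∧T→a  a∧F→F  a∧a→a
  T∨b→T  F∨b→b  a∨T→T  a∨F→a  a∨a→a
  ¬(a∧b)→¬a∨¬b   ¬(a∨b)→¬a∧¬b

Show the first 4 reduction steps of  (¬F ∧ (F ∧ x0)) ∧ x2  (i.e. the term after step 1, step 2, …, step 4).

Answer: after 4 steps: F

Derivation:
  start: (¬F ∧ (F ∧ x0)) ∧ x2
  →1  (T ∧ (F ∧ x0)) ∧ x2
  →2  (F ∧ x0) ∧ x2
  →3  F ∧ x2
  →4  F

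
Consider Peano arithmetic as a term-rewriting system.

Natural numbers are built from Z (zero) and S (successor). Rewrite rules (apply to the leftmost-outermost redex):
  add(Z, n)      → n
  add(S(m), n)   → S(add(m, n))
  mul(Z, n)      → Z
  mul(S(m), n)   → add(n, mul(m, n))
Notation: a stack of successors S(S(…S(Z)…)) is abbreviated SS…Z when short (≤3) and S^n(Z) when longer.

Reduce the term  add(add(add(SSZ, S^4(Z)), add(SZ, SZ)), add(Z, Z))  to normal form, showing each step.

Answer: normal form = S^8(Z)  (in 22 steps)

Working:
  start: add(add(add(SSZ, S^4(Z)), add(SZ, SZ)), add(Z, Z))
  →1  add(add(S(add(SZ, S^4(Z))), add(SZ, SZ)), add(Z, Z))
  →2  add(S(add(add(SZ, S^4(Z)), add(SZ, SZ))), add(Z, Z))
  →3  S(add(add(add(SZ, S^4(Z)), add(SZ, SZ)), add(Z, Z)))
  →4  S(add(add(S(add(Z, S^4(Z))), add(SZ, SZ)), add(Z, Z)))
  →5  S(add(S(add(add(Z, S^4(Z)), add(SZ, SZ))), add(Z, Z)))
  →6  S(S(add(add(add(Z, S^4(Z)), add(SZ, SZ)), add(Z, Z))))
  →7  S(S(add(add(S^4(Z), add(SZ, SZ)), add(Z, Z))))
  →8  S(S(add(S(add(SSSZ, add(SZ, SZ))), add(Z, Z))))
  →9  S(S(S(add(add(SSSZ, add(SZ, SZ)), add(Z, Z)))))
  →10  S(S(S(add(S(add(SSZ, add(SZ, SZ))), add(Z, Z)))))
  →11  S(S(S(S(add(add(SSZ, add(SZ, SZ)), add(Z, Z))))))
  →12  S(S(S(S(add(S(add(SZ, add(SZ, SZ))), add(Z, Z))))))
  →13  S(S(S(S(S(add(add(SZ, add(SZ, SZ)), add(Z, Z)))))))
  →14  S(S(S(S(S(add(S(add(Z, add(SZ, SZ))), add(Z, Z)))))))
  →15  S(S(S(S(S(S(add(add(Z, add(SZ, SZ)), add(Z, Z))))))))
  →16  S(S(S(S(S(S(add(add(SZ, SZ), add(Z, Z))))))))
  →17  S(S(S(S(S(S(add(S(add(Z, SZ)), add(Z, Z))))))))
  →18  S(S(S(S(S(S(S(add(add(Z, SZ), add(Z, Z)))))))))
  →19  S(S(S(S(S(S(S(add(SZ, add(Z, Z)))))))))
  →20  S(S(S(S(S(S(S(S(add(Z, add(Z, Z))))))))))
  →21  S(S(S(S(S(S(S(S(add(Z, Z)))))))))
  →22  S^8(Z)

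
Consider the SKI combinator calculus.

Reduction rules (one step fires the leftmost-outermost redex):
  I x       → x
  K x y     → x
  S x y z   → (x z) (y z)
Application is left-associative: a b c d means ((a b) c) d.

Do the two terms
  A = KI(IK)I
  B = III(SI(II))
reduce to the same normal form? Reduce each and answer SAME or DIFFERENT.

Answer: DIFFERENT — A ⇓ I, B ⇓ SII

Reduction:
Term A:
  start: KI(IK)I
  →1  II
  →2  I

Term B:
  start: III(SI(II))
  →1  II(SI(II))
  →2  I(SI(II))
  →3  SI(II)
  →4  SII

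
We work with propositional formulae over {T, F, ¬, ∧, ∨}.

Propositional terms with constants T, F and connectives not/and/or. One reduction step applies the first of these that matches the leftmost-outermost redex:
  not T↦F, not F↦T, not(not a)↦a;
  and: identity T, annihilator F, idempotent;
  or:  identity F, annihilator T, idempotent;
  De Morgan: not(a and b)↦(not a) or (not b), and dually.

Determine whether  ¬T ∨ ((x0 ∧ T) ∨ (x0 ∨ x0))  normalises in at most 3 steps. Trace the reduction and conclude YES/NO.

Answer: NO — after 3 steps the term is x0 ∨ (x0 ∨ x0), not yet normal

Reduction:
  start: ¬T ∨ ((x0 ∧ T) ∨ (x0 ∨ x0))
  →1  F ∨ ((x0 ∧ T) ∨ (x0 ∨ x0))
  →2  (x0 ∧ T) ∨ (x0 ∨ x0)
  →3  x0 ∨ (x0 ∨ x0)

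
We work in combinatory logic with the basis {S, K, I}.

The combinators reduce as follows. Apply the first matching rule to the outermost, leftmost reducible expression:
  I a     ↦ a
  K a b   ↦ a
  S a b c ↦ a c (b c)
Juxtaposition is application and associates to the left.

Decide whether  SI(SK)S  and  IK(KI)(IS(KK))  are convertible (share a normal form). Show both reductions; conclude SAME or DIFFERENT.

Answer: DIFFERENT — A ⇓ S(SKS), B ⇓ KI

Reduction:
Term A:
  start: SI(SK)S
  [1] IS(SKS)
  [2] S(SKS)

Term B:
  start: IK(KI)(IS(KK))
  [1] K(KI)(IS(KK))
  [2] KI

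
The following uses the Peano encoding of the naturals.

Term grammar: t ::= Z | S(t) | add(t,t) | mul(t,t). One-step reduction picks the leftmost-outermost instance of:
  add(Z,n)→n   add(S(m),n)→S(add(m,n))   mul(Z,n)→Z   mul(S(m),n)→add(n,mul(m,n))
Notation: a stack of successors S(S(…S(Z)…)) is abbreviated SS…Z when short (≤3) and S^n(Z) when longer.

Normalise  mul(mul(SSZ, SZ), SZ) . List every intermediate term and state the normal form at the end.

  start: mul(mul(SSZ, SZ), SZ)
  step 1: mul(add(SZ, mul(SZ, SZ)), SZ)
  step 2: mul(S(add(Z, mul(SZ, SZ))), SZ)
  step 3: add(SZ, mul(add(Z, mul(SZ, SZ)), SZ))
  step 4: S(add(Z, mul(add(Z, mul(SZ, SZ)), SZ)))
  step 5: S(mul(add(Z, mul(SZ, SZ)), SZ))
  step 6: S(mul(mul(SZ, SZ), SZ))
  step 7: S(mul(add(SZ, mul(Z, SZ)), SZ))
  step 8: S(mul(S(add(Z, mul(Z, SZ))), SZ))
  step 9: S(add(SZ, mul(add(Z, mul(Z, SZ)), SZ)))
  step 10: S(S(add(Z, mul(add(Z, mul(Z, SZ)), SZ))))
  step 11: S(S(mul(add(Z, mul(Z, SZ)), SZ)))
  step 12: S(S(mul(mul(Z, SZ), SZ)))
  step 13: S(S(mul(Z, SZ)))
  step 14: SSZ

Answer: normal form = SSZ  (in 14 steps)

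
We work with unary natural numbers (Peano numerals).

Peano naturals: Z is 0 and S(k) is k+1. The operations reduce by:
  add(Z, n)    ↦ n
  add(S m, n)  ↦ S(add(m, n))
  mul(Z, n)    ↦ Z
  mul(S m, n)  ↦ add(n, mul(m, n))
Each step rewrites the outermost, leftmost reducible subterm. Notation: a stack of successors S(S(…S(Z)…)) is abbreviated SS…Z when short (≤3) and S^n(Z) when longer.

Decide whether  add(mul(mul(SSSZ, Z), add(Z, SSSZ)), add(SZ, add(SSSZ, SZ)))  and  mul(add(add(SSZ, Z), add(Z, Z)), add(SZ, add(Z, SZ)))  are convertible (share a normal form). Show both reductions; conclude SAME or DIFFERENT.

Answer: DIFFERENT — A ⇓ S^5(Z), B ⇓ S^4(Z)

Working:
Term A:
  start: add(mul(mul(SSSZ, Z), add(Z, SSSZ)), add(SZ, add(SSSZ, SZ)))
  step 1: add(mul(add(Z, mul(SSZ, Z)), add(Z, SSSZ)), add(SZ, add(SSSZ, SZ)))
  step 2: add(mul(mul(SSZ, Z), add(Z, SSSZ)), add(SZ, add(SSSZ, SZ)))
  step 3: add(mul(add(Z, mul(SZ, Z)), add(Z, SSSZ)), add(SZ, add(SSSZ, SZ)))
  step 4: add(mul(mul(SZ, Z), add(Z, SSSZ)), add(SZ, add(SSSZ, SZ)))
  step 5: add(mul(add(Z, mul(Z, Z)), add(Z, SSSZ)), add(SZ, add(SSSZ, SZ)))
  step 6: add(mul(mul(Z, Z), add(Z, SSSZ)), add(SZ, add(SSSZ, SZ)))
  step 7: add(mul(Z, add(Z, SSSZ)), add(SZ, add(SSSZ, SZ)))
  step 8: add(Z, add(SZ, add(SSSZ, SZ)))
  step 9: add(SZ, add(SSSZ, SZ))
  step 10: S(add(Z, add(SSSZ, SZ)))
  step 11: S(add(SSSZ, SZ))
  step 12: S(S(add(SSZ, SZ)))
  step 13: S(S(S(add(SZ, SZ))))
  step 14: S(S(S(S(add(Z, SZ)))))
  step 15: S^5(Z)

Term B:
  start: mul(add(add(SSZ, Z), add(Z, Z)), add(SZ, add(Z, SZ)))
  step 1: mul(add(S(add(SZ, Z)), add(Z, Z)), add(SZ, add(Z, SZ)))
  step 2: mul(S(add(add(SZ, Z), add(Z, Z))), add(SZ, add(Z, SZ)))
  step 3: add(add(SZ, add(Z, SZ)), mul(add(add(SZ, Z), add(Z, Z)), add(SZ, add(Z, SZ))))
  step 4: add(S(add(Z, add(Z, SZ))), mul(add(add(SZ, Z), add(Z, Z)), add(SZ, add(Z, SZ))))
  step 5: S(add(add(Z, add(Z, SZ)), mul(add(add(SZ, Z), add(Z, Z)), add(SZ, add(Z, SZ)))))
  step 6: S(add(add(Z, SZ), mul(add(add(SZ, Z), add(Z, Z)), add(SZ, add(Z, SZ)))))
  step 7: S(add(SZ, mul(add(add(SZ, Z), add(Z, Z)), add(SZ, add(Z, SZ)))))
  step 8: S(S(add(Z, mul(add(add(SZ, Z), add(Z, Z)), add(SZ, add(Z, SZ))))))
  step 9: S(S(mul(add(add(SZ, Z), add(Z, Z)), add(SZ, add(Z, SZ)))))
  step 10: S(S(mul(add(S(add(Z, Z)), add(Z, Z)), add(SZ, add(Z, SZ)))))
  step 11: S(S(mul(S(add(add(Z, Z), add(Z, Z))), add(SZ, add(Z, SZ)))))
  step 12: S(S(add(add(SZ, add(Z, SZ)), mul(add(add(Z, Z), add(Z, Z)), add(SZ, add(Z, SZ))))))
  step 13: S(S(add(S(add(Z, add(Z, SZ))), mul(add(add(Z, Z), add(Z, Z)), add(SZ, add(Z, SZ))))))
  step 14: S(S(S(add(add(Z, add(Z, SZ)), mul(add(add(Z, Z), add(Z, Z)), add(SZ, add(Z, SZ)))))))
  step 15: S(S(S(add(add(Z, SZ), mul(add(add(Z, Z), add(Z, Z)), add(SZ, add(Z, SZ)))))))
  step 16: S(S(S(add(SZ, mul(add(add(Z, Z), add(Z, Z)), add(SZ, add(Z, SZ)))))))
  step 17: S(S(S(S(add(Z, mul(add(add(Z, Z), add(Z, Z)), add(SZ, add(Z, SZ))))))))
  step 18: S(S(S(S(mul(add(add(Z, Z), add(Z, Z)), add(SZ, add(Z, SZ)))))))
  step 19: S(S(S(S(mul(add(Z, add(Z, Z)), add(SZ, add(Z, SZ)))))))
  step 20: S(S(S(S(mul(add(Z, Z), add(SZ, add(Z, SZ)))))))
  step 21: S(S(S(S(mul(Z, add(SZ, add(Z, SZ)))))))
  step 22: S^4(Z)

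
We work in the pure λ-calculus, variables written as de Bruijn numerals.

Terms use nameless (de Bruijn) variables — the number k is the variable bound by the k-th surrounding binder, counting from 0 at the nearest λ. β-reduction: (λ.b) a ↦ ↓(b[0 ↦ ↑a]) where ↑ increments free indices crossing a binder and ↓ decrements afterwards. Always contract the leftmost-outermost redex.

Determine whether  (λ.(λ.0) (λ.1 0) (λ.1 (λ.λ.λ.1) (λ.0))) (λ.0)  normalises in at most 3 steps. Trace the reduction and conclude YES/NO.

Answer: NO — after 3 steps the term is (λ.0) (λ.(λ.0) (λ.λ.λ.1) (λ.0)), not yet normal

Reduction:
  start: (λ.(λ.0) (λ.1 0) (λ.1 (λ.λ.λ.1) (λ.0))) (λ.0)
  [1] (λ.0) (λ.(λ.0) 0) (λ.(λ.0) (λ.λ.λ.1) (λ.0))
  [2] (λ.(λ.0) 0) (λ.(λ.0) (λ.λ.λ.1) (λ.0))
  [3] (λ.0) (λ.(λ.0) (λ.λ.λ.1) (λ.0))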